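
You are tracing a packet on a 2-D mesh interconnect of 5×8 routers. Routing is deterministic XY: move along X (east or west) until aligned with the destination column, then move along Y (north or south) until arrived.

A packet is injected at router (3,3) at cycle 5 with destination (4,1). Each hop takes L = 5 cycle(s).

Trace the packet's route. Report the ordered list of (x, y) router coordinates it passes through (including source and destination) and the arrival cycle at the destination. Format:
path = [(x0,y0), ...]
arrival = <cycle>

path = [(3,3), (4,3), (4,2), (4,1)]
arrival = 20

src (3,3)  cyc=5
E→(4,3)  cyc=10
S→(4,2)  cyc=15
S→(4,1)  cyc=20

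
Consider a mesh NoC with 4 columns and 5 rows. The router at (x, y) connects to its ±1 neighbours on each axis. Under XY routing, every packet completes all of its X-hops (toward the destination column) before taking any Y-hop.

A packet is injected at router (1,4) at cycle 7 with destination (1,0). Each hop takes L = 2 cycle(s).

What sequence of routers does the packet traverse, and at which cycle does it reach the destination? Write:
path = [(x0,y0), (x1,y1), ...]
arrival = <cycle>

path = [(1,4), (1,3), (1,2), (1,1), (1,0)]
arrival = 15

src (1,4)  cyc=7
S→(1,3)  cyc=9
S→(1,2)  cyc=11
S→(1,1)  cyc=13
S→(1,0)  cyc=15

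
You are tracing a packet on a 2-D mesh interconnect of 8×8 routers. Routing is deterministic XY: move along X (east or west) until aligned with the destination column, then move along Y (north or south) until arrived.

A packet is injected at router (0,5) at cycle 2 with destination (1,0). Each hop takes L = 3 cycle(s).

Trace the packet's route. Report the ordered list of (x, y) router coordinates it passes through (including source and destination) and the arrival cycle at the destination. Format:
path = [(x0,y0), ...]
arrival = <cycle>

#0 — 0,5 | c2
#1 — 1,5 | c5 | E
#2 — 1,4 | c8 | S
#3 — 1,3 | c11 | S
#4 — 1,2 | c14 | S
#5 — 1,1 | c17 | S
#6 — 1,0 | c20 | S

path = [(0,5), (1,5), (1,4), (1,3), (1,2), (1,1), (1,0)]
arrival = 20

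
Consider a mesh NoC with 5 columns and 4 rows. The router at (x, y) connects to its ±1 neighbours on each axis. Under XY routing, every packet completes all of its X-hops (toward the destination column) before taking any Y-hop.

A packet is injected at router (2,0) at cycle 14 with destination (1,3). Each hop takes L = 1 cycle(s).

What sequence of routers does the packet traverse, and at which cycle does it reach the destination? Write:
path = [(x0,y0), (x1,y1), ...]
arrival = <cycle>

  0. router=(2,0) cycle=14 (inject)
  1. router=(1,0) cycle=15 dir=W
  2. router=(1,1) cycle=16 dir=N
  3. router=(1,2) cycle=17 dir=N
  4. router=(1,3) cycle=18 dir=N

path = [(2,0), (1,0), (1,1), (1,2), (1,3)]
arrival = 18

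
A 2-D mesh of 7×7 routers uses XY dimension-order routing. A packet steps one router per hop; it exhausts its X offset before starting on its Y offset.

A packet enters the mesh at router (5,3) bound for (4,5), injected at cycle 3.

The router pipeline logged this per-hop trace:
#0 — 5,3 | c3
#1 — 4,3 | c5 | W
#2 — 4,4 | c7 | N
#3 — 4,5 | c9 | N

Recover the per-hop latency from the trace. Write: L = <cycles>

Between hops 0 and 1 the cycle counter advances 5 − 3 = 2.
One hop costs L cycles, so L = 2.

L = 2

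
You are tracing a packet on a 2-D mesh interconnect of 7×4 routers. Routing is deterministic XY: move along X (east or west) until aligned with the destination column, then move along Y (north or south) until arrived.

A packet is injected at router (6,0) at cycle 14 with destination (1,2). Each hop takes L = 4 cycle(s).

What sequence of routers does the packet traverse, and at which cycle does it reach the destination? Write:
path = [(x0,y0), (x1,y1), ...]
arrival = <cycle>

#0 — 6,0 | c14
#1 — 5,0 | c18 | W
#2 — 4,0 | c22 | W
#3 — 3,0 | c26 | W
#4 — 2,0 | c30 | W
#5 — 1,0 | c34 | W
#6 — 1,1 | c38 | N
#7 — 1,2 | c42 | N

path = [(6,0), (5,0), (4,0), (3,0), (2,0), (1,0), (1,1), (1,2)]
arrival = 42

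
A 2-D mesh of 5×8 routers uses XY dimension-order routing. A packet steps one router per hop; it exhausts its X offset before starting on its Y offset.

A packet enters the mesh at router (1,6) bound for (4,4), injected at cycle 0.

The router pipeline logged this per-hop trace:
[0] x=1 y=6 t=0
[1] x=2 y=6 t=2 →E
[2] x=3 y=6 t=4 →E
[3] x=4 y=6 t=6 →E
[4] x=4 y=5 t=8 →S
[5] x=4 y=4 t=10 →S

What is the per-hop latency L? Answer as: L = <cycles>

L = 2

From hop 0 (0) to hop 1 (2): +2 cycles.
Each hop adds L, hence L = 2.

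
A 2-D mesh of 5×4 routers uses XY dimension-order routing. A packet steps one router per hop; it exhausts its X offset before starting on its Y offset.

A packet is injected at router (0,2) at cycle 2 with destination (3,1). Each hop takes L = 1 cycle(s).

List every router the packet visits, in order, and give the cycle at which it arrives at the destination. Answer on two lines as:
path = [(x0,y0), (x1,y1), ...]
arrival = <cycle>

  0. router=(0,2) cycle=2 (inject)
  1. router=(1,2) cycle=3 dir=E
  2. router=(2,2) cycle=4 dir=E
  3. router=(3,2) cycle=5 dir=E
  4. router=(3,1) cycle=6 dir=S

path = [(0,2), (1,2), (2,2), (3,2), (3,1)]
arrival = 6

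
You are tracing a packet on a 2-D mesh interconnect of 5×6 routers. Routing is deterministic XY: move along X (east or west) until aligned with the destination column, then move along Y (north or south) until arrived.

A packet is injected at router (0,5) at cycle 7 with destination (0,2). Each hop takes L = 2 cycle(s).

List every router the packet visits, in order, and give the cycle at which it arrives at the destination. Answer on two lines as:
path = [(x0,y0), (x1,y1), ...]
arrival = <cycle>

path = [(0,5), (0,4), (0,3), (0,2)]
arrival = 13

src (0,5)  cyc=7
S→(0,4)  cyc=9
S→(0,3)  cyc=11
S→(0,2)  cyc=13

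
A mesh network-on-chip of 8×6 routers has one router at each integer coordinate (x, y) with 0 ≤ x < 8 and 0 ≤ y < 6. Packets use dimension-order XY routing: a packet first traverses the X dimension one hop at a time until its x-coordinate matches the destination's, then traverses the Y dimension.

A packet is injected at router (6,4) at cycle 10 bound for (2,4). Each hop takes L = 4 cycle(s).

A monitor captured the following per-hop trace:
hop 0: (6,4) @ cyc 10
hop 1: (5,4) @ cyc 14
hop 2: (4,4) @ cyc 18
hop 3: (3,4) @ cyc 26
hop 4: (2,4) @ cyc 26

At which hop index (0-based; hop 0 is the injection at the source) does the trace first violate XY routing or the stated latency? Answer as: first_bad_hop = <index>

first_bad_hop = 3

hop 1: step (-1,+0), +4 cyc — ok
hop 2: step (-1,+0), +4 cyc — ok
hop 3: step (-1,+0), +8 cyc — BAD: Δcyc=8≠L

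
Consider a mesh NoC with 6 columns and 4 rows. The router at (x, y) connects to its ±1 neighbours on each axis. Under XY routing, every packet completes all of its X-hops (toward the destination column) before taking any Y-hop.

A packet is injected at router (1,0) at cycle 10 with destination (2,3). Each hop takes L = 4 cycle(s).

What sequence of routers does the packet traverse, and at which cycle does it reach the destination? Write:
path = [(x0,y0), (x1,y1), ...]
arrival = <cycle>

[0] x=1 y=0 t=10
[1] x=2 y=0 t=14 →E
[2] x=2 y=1 t=18 →N
[3] x=2 y=2 t=22 →N
[4] x=2 y=3 t=26 →N

path = [(1,0), (2,0), (2,1), (2,2), (2,3)]
arrival = 26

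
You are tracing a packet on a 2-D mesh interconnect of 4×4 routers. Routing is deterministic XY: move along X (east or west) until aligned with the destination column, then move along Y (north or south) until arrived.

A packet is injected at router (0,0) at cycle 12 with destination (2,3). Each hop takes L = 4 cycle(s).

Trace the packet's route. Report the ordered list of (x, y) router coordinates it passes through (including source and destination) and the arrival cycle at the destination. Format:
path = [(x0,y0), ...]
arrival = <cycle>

path = [(0,0), (1,0), (2,0), (2,1), (2,2), (2,3)]
arrival = 32

src (0,0)  cyc=12
E→(1,0)  cyc=16
E→(2,0)  cyc=20
N→(2,1)  cyc=24
N→(2,2)  cyc=28
N→(2,3)  cyc=32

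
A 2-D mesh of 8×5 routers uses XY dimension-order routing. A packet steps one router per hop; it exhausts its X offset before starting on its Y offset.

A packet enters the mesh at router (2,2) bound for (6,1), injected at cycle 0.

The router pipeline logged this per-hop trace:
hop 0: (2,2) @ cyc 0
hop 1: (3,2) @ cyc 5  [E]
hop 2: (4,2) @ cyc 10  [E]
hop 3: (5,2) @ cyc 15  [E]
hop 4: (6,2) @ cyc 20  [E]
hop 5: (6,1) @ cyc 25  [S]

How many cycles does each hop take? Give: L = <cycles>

L = 5

cyc[1] − cyc[0] = 5 − 0 = 5.
Per-hop latency L = Δcyc = 5.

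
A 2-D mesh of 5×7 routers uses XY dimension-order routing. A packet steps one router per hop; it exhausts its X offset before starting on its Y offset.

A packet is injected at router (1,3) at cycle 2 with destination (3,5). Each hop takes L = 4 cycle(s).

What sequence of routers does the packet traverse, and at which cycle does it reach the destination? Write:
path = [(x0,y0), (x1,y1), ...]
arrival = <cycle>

path = [(1,3), (2,3), (3,3), (3,4), (3,5)]
arrival = 18

#0 — 1,3 | c2
#1 — 2,3 | c6 | E
#2 — 3,3 | c10 | E
#3 — 3,4 | c14 | N
#4 — 3,5 | c18 | N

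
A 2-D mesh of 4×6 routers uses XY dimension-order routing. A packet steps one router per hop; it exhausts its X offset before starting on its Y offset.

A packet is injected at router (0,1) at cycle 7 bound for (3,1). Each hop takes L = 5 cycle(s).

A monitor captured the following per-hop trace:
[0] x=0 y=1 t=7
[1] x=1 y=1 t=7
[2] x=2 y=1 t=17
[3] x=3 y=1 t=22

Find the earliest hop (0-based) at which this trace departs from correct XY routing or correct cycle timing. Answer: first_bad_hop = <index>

first_bad_hop = 1

[1] (+1,+0) / 0c ⇒ BAD: Δcyc=0≠L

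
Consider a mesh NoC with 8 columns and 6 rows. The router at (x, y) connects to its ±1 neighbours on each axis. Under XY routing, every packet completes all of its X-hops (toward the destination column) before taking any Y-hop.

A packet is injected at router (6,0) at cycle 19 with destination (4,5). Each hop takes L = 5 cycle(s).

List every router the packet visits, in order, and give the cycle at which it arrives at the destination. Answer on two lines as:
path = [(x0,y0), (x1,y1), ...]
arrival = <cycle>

path = [(6,0), (5,0), (4,0), (4,1), (4,2), (4,3), (4,4), (4,5)]
arrival = 54

hop 0: (6,0) @ cyc 19
hop 1: (5,0) @ cyc 24  [W]
hop 2: (4,0) @ cyc 29  [W]
hop 3: (4,1) @ cyc 34  [N]
hop 4: (4,2) @ cyc 39  [N]
hop 5: (4,3) @ cyc 44  [N]
hop 6: (4,4) @ cyc 49  [N]
hop 7: (4,5) @ cyc 54  [N]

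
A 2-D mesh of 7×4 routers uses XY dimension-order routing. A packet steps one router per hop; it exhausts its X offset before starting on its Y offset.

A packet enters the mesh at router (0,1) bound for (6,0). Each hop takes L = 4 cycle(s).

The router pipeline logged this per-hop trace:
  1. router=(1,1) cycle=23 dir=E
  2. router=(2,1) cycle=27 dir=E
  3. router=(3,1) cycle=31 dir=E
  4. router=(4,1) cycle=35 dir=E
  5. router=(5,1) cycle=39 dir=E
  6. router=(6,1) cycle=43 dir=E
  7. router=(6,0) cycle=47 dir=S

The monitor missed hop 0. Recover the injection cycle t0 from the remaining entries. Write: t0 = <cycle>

t0 = 19

At hop 1 the cycle is 23; in general cyc_k = t0 + kL.
t0 = cyc[1] − L = 23 − 4 = 19.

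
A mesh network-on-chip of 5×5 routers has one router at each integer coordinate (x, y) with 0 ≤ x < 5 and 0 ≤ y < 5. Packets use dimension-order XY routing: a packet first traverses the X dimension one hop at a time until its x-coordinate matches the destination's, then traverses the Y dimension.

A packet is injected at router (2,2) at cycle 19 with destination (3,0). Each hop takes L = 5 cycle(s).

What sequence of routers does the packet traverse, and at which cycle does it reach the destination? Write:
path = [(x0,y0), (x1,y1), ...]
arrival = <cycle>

path = [(2,2), (3,2), (3,1), (3,0)]
arrival = 34

src (2,2)  cyc=19
E→(3,2)  cyc=24
S→(3,1)  cyc=29
S→(3,0)  cyc=34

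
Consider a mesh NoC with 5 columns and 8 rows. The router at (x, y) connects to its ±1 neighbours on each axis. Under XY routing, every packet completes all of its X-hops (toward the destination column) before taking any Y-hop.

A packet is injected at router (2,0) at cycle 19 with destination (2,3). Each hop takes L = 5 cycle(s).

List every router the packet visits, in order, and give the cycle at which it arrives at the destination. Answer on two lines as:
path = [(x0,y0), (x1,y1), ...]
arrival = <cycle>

path = [(2,0), (2,1), (2,2), (2,3)]
arrival = 34

  0. router=(2,0) cycle=19 (inject)
  1. router=(2,1) cycle=24 dir=N
  2. router=(2,2) cycle=29 dir=N
  3. router=(2,3) cycle=34 dir=N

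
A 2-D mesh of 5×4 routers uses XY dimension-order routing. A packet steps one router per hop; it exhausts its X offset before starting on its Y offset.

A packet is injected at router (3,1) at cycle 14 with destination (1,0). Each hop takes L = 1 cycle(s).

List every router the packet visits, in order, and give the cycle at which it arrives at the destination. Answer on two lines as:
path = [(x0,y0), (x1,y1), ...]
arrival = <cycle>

  0. router=(3,1) cycle=14 (inject)
  1. router=(2,1) cycle=15 dir=W
  2. router=(1,1) cycle=16 dir=W
  3. router=(1,0) cycle=17 dir=S

path = [(3,1), (2,1), (1,1), (1,0)]
arrival = 17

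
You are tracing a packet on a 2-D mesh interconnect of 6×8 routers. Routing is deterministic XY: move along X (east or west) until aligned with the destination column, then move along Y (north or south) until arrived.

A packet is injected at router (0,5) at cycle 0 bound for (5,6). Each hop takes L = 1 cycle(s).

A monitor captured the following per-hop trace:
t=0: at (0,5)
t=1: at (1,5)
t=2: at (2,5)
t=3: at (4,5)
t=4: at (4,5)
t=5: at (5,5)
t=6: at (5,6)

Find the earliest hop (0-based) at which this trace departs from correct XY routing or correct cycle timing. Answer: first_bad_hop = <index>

first_bad_hop = 3

  1: Δx=+1 Δy=+0 Δt=1 [ok]
  2: Δx=+1 Δy=+0 Δt=1 [ok]
  3: Δx=+2 Δy=+0 Δt=1 [BAD: non-unit step]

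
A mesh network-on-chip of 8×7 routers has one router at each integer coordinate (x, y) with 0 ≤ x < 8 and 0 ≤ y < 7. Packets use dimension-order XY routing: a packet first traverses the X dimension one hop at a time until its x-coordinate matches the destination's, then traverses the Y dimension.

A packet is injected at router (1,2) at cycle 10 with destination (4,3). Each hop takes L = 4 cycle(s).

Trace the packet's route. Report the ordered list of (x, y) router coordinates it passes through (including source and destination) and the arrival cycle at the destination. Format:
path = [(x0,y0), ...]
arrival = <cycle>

path = [(1,2), (2,2), (3,2), (4,2), (4,3)]
arrival = 26

#0 — 1,2 | c10
#1 — 2,2 | c14 | E
#2 — 3,2 | c18 | E
#3 — 4,2 | c22 | E
#4 — 4,3 | c26 | N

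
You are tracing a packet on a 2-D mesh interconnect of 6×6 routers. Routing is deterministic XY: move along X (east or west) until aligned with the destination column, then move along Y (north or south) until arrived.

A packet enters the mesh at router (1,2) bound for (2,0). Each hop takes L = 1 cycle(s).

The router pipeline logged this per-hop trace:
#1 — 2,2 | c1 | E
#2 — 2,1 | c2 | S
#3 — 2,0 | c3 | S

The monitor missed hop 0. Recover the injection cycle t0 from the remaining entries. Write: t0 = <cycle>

At hop 1 the cycle is 1; in general cyc_k = t0 + kL.
Subtract one hop: t0 = 1 − 1 = 0.

t0 = 0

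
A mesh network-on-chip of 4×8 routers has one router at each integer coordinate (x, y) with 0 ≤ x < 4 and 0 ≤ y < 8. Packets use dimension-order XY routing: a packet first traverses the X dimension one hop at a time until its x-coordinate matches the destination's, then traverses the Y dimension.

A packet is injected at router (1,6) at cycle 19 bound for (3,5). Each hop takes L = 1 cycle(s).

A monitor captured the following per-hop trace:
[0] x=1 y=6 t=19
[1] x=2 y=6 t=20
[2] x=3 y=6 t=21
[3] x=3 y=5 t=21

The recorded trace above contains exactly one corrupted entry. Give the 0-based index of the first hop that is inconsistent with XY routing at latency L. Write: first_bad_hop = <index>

first_bad_hop = 3

hop 1: step (+1,+0), +1 cyc — ok
hop 2: step (+1,+0), +1 cyc — ok
hop 3: step (+0,-1), +0 cyc — BAD: Δcyc=0≠L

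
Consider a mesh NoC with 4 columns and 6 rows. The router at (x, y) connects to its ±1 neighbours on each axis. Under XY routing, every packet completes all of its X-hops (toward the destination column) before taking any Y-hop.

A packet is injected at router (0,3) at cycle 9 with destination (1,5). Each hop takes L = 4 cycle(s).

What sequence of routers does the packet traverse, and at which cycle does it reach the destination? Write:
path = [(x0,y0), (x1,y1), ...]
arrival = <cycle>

hop 0: (0,3) @ cyc 9
hop 1: (1,3) @ cyc 13  [E]
hop 2: (1,4) @ cyc 17  [N]
hop 3: (1,5) @ cyc 21  [N]

path = [(0,3), (1,3), (1,4), (1,5)]
arrival = 21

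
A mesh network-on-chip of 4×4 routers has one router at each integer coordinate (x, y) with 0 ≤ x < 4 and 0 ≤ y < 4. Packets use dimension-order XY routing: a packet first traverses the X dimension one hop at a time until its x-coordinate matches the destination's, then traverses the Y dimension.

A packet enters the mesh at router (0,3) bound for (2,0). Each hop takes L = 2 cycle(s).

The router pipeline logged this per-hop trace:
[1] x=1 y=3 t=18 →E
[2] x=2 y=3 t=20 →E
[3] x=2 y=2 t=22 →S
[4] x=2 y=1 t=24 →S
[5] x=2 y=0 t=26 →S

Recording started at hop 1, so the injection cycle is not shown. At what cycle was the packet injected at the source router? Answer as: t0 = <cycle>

cyc[1] = 18 and cyc[k] = t0 + k·L for every k.
t0 = cyc[1] − L = 18 − 2 = 16.

t0 = 16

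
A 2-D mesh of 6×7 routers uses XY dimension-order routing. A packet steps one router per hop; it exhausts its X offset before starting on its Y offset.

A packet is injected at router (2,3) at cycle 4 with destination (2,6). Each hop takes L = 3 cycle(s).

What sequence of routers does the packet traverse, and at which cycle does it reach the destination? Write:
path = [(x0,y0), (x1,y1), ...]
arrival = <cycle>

src (2,3)  cyc=4
N→(2,4)  cyc=7
N→(2,5)  cyc=10
N→(2,6)  cyc=13

path = [(2,3), (2,4), (2,5), (2,6)]
arrival = 13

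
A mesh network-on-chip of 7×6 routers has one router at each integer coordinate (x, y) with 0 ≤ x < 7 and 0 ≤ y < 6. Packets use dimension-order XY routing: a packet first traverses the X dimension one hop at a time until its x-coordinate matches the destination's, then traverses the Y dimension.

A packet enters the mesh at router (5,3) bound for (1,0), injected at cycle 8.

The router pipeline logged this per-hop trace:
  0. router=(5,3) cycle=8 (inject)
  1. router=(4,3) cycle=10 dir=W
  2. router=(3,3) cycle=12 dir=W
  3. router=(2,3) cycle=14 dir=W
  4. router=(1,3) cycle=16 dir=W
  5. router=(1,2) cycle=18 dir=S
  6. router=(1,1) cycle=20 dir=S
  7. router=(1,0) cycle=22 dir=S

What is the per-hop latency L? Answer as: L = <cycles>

Δcyc across hop 0→1: 10 − 8 = 2.
Per-hop latency L = Δcyc = 2.

L = 2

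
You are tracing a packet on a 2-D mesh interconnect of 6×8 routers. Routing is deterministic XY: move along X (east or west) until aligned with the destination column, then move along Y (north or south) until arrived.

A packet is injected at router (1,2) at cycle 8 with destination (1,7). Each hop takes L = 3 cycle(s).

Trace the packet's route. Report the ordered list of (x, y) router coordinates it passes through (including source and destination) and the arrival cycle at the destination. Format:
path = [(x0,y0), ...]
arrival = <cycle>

path = [(1,2), (1,3), (1,4), (1,5), (1,6), (1,7)]
arrival = 23

[0] x=1 y=2 t=8
[1] x=1 y=3 t=11 →N
[2] x=1 y=4 t=14 →N
[3] x=1 y=5 t=17 →N
[4] x=1 y=6 t=20 →N
[5] x=1 y=7 t=23 →N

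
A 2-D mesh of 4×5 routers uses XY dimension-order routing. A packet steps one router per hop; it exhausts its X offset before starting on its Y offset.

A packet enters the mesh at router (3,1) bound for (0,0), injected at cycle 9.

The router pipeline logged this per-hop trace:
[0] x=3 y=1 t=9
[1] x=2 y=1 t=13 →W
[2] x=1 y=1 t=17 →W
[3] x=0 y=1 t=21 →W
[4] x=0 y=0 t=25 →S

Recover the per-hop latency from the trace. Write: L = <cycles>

Between hops 0 and 1 the cycle counter advances 13 − 9 = 4.
Each hop adds L, hence L = 4.

L = 4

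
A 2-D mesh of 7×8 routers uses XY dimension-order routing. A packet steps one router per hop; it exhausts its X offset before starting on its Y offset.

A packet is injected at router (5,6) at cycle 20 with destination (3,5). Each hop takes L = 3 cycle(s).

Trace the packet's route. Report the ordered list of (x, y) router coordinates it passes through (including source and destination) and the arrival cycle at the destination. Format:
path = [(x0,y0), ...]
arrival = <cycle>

path = [(5,6), (4,6), (3,6), (3,5)]
arrival = 29

hop 0: (5,6) @ cyc 20
hop 1: (4,6) @ cyc 23  [W]
hop 2: (3,6) @ cyc 26  [W]
hop 3: (3,5) @ cyc 29  [S]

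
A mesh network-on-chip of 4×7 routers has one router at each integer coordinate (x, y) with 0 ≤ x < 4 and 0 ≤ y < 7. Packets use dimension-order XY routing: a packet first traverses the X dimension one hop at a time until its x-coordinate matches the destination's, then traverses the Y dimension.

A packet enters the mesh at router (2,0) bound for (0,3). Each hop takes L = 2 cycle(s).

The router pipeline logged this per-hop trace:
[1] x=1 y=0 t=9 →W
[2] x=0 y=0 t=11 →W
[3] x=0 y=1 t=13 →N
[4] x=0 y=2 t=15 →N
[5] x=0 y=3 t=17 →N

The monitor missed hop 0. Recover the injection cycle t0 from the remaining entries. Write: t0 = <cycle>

Hop 1 reached at cycle 9; hop k is at t0 + k·L.
Subtract one hop: t0 = 9 − 2 = 7.

t0 = 7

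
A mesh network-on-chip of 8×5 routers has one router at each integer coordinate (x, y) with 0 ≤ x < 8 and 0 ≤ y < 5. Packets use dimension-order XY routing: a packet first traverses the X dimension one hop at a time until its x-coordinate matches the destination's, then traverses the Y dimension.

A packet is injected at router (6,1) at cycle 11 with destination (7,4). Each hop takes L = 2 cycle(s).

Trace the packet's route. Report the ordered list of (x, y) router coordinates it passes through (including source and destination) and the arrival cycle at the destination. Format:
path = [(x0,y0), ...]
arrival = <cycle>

path = [(6,1), (7,1), (7,2), (7,3), (7,4)]
arrival = 19

[0] x=6 y=1 t=11
[1] x=7 y=1 t=13 →E
[2] x=7 y=2 t=15 →N
[3] x=7 y=3 t=17 →N
[4] x=7 y=4 t=19 →N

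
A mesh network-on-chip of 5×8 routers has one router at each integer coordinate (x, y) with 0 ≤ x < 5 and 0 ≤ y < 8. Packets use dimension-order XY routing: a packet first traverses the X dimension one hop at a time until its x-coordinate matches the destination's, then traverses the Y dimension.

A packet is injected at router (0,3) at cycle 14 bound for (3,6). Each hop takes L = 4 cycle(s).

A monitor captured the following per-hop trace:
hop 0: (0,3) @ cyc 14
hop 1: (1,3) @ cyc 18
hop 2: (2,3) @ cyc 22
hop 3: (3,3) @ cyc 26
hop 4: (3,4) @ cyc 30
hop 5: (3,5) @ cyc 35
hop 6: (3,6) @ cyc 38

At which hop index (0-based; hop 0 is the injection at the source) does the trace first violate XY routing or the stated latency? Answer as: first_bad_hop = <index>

first_bad_hop = 5

[1] (+1,+0) / 4c ⇒ ok
[2] (+1,+0) / 4c ⇒ ok
[3] (+1,+0) / 4c ⇒ ok
[4] (+0,+1) / 4c ⇒ ok
[5] (+0,+1) / 5c ⇒ BAD: Δcyc=5≠L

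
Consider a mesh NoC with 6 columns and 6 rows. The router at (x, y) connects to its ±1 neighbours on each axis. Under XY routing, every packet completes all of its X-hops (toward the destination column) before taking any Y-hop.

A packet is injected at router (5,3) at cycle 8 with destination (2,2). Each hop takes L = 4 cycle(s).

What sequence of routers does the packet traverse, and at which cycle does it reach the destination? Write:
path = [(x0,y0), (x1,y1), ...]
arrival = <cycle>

path = [(5,3), (4,3), (3,3), (2,3), (2,2)]
arrival = 24

[0] x=5 y=3 t=8
[1] x=4 y=3 t=12 →W
[2] x=3 y=3 t=16 →W
[3] x=2 y=3 t=20 →W
[4] x=2 y=2 t=24 →S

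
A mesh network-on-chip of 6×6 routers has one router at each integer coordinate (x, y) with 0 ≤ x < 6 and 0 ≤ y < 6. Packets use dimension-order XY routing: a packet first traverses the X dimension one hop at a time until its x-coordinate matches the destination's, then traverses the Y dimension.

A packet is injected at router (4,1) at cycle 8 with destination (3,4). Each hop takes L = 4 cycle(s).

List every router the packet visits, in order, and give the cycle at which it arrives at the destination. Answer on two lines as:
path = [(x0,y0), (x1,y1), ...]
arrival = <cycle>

path = [(4,1), (3,1), (3,2), (3,3), (3,4)]
arrival = 24

t=8: at (4,1)
t=12: at (3,1) after W
t=16: at (3,2) after N
t=20: at (3,3) after N
t=24: at (3,4) after N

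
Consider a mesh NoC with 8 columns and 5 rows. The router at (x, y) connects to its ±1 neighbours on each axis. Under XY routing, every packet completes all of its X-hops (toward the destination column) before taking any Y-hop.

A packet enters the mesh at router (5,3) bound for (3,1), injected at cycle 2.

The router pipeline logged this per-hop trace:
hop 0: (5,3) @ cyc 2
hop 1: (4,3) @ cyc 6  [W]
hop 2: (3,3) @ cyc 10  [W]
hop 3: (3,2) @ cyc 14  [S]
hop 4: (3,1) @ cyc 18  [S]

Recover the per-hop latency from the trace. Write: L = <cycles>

From hop 0 (2) to hop 1 (6): +4 cycles.
That increment is L by definition: L = 4.

L = 4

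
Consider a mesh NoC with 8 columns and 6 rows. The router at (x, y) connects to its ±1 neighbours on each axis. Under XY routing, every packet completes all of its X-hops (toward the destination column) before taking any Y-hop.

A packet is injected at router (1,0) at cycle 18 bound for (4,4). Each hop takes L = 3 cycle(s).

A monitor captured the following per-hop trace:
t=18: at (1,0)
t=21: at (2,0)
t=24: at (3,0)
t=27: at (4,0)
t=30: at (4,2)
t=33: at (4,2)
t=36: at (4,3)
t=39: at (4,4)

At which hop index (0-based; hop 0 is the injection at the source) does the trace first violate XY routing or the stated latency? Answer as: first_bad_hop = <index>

check 1→ d=(1,0) cyc+3: ok
check 2→ d=(1,0) cyc+3: ok
check 3→ d=(1,0) cyc+3: ok
check 4→ d=(0,2) cyc+3: BAD: non-unit step

first_bad_hop = 4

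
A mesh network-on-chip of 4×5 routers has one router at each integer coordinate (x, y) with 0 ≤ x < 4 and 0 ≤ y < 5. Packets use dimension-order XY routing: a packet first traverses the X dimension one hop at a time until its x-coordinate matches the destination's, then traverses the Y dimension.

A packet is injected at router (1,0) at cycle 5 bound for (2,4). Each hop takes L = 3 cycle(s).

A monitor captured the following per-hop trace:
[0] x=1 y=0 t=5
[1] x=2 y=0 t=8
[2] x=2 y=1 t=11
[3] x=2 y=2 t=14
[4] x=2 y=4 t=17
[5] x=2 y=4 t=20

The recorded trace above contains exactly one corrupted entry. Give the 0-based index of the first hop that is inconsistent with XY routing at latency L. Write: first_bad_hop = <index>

first_bad_hop = 4

[1] (+1,+0) / 3c ⇒ ok
[2] (+0,+1) / 3c ⇒ ok
[3] (+0,+1) / 3c ⇒ ok
[4] (+0,+2) / 3c ⇒ BAD: non-unit step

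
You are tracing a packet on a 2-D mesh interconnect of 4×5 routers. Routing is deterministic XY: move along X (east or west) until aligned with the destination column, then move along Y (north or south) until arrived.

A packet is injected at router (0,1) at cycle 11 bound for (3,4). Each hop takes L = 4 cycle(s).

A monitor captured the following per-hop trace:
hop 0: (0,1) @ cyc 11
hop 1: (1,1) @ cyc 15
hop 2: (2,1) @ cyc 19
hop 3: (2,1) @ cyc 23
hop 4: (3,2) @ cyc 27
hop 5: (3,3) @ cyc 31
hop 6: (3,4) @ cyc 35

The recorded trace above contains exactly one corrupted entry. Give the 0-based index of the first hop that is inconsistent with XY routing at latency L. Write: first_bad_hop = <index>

  1: Δx=+1 Δy=+0 Δt=4 [ok]
  2: Δx=+1 Δy=+0 Δt=4 [ok]
  3: Δx=+0 Δy=+0 Δt=4 [BAD: non-unit step]

first_bad_hop = 3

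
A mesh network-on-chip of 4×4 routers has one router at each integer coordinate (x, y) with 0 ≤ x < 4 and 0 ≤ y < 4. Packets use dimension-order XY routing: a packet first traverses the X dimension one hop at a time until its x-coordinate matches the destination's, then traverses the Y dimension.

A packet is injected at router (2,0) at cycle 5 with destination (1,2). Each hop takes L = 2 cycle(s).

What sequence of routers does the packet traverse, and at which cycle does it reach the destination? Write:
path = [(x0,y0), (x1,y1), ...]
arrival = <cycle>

path = [(2,0), (1,0), (1,1), (1,2)]
arrival = 11

t=5: at (2,0)
t=7: at (1,0) after W
t=9: at (1,1) after N
t=11: at (1,2) after N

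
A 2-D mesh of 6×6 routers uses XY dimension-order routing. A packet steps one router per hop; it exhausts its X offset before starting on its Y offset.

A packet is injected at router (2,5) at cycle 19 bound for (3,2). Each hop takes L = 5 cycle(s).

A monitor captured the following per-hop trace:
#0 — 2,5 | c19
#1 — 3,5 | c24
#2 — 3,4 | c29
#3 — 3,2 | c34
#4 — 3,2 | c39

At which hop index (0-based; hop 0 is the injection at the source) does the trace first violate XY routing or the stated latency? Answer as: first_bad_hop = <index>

first_bad_hop = 3

hop 1: step (+1,+0), +5 cyc — ok
hop 2: step (+0,-1), +5 cyc — ok
hop 3: step (+0,-2), +5 cyc — BAD: non-unit step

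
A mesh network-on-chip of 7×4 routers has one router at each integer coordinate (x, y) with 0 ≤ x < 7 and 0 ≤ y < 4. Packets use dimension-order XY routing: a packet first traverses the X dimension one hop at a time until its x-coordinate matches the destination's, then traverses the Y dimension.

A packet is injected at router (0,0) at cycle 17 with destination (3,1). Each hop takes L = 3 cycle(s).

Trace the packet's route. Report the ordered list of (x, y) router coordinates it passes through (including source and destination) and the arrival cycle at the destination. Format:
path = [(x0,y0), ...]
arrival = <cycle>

path = [(0,0), (1,0), (2,0), (3,0), (3,1)]
arrival = 29

hop 0: (0,0) @ cyc 17
hop 1: (1,0) @ cyc 20  [E]
hop 2: (2,0) @ cyc 23  [E]
hop 3: (3,0) @ cyc 26  [E]
hop 4: (3,1) @ cyc 29  [N]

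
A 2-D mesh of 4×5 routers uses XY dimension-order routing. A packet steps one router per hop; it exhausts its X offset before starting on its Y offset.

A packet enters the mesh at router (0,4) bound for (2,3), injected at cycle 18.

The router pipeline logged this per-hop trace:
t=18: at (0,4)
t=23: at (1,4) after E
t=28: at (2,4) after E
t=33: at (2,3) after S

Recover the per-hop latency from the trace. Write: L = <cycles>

L = 5

Between hops 0 and 1 the cycle counter advances 23 − 18 = 5.
Per-hop latency L = Δcyc = 5.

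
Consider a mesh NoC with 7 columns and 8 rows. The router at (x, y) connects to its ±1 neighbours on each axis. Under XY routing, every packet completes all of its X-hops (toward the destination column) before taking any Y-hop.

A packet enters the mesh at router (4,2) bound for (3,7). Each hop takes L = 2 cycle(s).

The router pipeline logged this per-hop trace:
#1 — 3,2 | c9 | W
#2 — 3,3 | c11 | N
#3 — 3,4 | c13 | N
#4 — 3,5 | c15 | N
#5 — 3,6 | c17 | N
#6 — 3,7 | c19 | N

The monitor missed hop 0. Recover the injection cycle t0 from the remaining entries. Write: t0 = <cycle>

t0 = 7

Hop 1 reached at cycle 9; hop k is at t0 + k·L.
t0 = cyc[1] − L = 9 − 2 = 7.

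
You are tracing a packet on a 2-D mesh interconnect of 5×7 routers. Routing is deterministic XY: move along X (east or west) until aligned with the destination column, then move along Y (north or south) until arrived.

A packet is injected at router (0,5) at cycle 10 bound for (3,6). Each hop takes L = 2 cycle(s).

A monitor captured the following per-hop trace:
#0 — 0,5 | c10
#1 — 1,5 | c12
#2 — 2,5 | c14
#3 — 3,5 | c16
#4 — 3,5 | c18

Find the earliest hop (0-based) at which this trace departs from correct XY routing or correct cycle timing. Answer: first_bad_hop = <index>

[1] (+1,+0) / 2c ⇒ ok
[2] (+1,+0) / 2c ⇒ ok
[3] (+1,+0) / 2c ⇒ ok
[4] (+0,+0) / 2c ⇒ BAD: non-unit step

first_bad_hop = 4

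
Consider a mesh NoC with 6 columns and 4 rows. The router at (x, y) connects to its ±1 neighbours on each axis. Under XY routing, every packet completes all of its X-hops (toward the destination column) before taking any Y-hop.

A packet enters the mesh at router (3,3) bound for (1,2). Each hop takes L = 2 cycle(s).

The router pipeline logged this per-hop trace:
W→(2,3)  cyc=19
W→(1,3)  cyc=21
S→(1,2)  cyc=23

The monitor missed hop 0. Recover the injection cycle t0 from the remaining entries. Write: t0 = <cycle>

cyc[1] = 19 and cyc[k] = t0 + k·L for every k.
Subtract one hop: t0 = 19 − 2 = 17.

t0 = 17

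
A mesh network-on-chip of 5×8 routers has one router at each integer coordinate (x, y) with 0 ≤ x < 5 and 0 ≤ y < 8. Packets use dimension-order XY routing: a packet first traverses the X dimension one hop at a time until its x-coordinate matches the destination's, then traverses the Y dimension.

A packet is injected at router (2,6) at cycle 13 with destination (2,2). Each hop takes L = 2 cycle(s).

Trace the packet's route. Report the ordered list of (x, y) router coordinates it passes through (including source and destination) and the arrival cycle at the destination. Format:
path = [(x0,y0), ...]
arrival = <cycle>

t=13: at (2,6)
t=15: at (2,5) after S
t=17: at (2,4) after S
t=19: at (2,3) after S
t=21: at (2,2) after S

path = [(2,6), (2,5), (2,4), (2,3), (2,2)]
arrival = 21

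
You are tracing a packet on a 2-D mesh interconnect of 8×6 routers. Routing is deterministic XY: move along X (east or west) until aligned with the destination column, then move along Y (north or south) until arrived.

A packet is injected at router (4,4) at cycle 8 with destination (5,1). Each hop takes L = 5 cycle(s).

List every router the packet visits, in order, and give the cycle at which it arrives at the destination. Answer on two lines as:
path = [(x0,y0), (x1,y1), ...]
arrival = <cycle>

path = [(4,4), (5,4), (5,3), (5,2), (5,1)]
arrival = 28

#0 — 4,4 | c8
#1 — 5,4 | c13 | E
#2 — 5,3 | c18 | S
#3 — 5,2 | c23 | S
#4 — 5,1 | c28 | S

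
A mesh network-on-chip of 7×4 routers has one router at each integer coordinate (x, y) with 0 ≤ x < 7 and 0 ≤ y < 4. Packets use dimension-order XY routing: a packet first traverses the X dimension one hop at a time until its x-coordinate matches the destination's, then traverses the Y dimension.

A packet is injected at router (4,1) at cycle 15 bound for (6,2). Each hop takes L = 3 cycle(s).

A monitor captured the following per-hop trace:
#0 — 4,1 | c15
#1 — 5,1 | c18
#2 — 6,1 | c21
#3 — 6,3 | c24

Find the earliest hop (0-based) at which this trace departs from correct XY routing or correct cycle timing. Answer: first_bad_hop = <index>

hop 1: step (+1,+0), +3 cyc — ok
hop 2: step (+1,+0), +3 cyc — ok
hop 3: step (+0,+2), +3 cyc — BAD: non-unit step

first_bad_hop = 3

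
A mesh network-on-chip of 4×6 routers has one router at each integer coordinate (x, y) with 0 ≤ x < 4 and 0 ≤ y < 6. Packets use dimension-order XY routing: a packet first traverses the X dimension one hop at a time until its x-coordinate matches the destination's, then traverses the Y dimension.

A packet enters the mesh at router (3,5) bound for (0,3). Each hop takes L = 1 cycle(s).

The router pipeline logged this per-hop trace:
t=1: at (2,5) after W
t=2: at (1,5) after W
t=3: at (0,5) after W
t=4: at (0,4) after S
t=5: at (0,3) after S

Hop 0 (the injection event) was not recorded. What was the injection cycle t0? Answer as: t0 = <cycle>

At hop 1 the cycle is 1; in general cyc_k = t0 + kL.
t0 = cyc[1] − L = 1 − 1 = 0.

t0 = 0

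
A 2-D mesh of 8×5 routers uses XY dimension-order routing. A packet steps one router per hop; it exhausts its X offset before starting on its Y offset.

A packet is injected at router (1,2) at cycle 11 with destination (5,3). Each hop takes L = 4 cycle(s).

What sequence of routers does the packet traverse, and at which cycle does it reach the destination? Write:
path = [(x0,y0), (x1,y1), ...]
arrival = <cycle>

path = [(1,2), (2,2), (3,2), (4,2), (5,2), (5,3)]
arrival = 31

t=11: at (1,2)
t=15: at (2,2) after E
t=19: at (3,2) after E
t=23: at (4,2) after E
t=27: at (5,2) after E
t=31: at (5,3) after N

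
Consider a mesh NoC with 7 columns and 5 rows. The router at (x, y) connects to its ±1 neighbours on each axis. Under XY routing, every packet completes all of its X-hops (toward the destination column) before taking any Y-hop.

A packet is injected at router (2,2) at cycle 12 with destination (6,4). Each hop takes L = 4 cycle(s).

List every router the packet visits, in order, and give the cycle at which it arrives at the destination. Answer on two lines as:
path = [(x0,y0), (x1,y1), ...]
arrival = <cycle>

path = [(2,2), (3,2), (4,2), (5,2), (6,2), (6,3), (6,4)]
arrival = 36

hop 0: (2,2) @ cyc 12
hop 1: (3,2) @ cyc 16  [E]
hop 2: (4,2) @ cyc 20  [E]
hop 3: (5,2) @ cyc 24  [E]
hop 4: (6,2) @ cyc 28  [E]
hop 5: (6,3) @ cyc 32  [N]
hop 6: (6,4) @ cyc 36  [N]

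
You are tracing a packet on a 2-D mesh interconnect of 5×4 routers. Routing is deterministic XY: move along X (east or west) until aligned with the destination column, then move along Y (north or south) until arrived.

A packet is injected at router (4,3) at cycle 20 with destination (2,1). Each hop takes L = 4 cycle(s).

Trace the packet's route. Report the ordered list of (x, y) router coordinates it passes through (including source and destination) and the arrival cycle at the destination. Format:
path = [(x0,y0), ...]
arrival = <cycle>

hop 0: (4,3) @ cyc 20
hop 1: (3,3) @ cyc 24  [W]
hop 2: (2,3) @ cyc 28  [W]
hop 3: (2,2) @ cyc 32  [S]
hop 4: (2,1) @ cyc 36  [S]

path = [(4,3), (3,3), (2,3), (2,2), (2,1)]
arrival = 36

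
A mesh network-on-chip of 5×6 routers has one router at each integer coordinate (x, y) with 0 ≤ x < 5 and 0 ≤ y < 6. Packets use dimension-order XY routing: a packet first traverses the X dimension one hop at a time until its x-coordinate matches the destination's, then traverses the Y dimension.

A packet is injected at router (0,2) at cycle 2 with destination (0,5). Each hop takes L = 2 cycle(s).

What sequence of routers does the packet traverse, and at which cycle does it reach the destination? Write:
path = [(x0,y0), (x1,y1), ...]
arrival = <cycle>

  0. router=(0,2) cycle=2 (inject)
  1. router=(0,3) cycle=4 dir=N
  2. router=(0,4) cycle=6 dir=N
  3. router=(0,5) cycle=8 dir=N

path = [(0,2), (0,3), (0,4), (0,5)]
arrival = 8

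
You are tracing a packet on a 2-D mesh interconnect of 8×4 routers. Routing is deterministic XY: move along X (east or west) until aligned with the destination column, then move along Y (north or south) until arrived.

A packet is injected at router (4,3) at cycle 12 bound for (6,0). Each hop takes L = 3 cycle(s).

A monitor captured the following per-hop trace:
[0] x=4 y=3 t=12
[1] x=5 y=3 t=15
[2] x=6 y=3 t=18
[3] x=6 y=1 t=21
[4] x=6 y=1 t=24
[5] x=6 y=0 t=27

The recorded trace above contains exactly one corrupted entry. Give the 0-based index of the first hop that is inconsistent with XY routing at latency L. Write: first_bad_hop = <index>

first_bad_hop = 3

  1: Δx=+1 Δy=+0 Δt=3 [ok]
  2: Δx=+1 Δy=+0 Δt=3 [ok]
  3: Δx=+0 Δy=-2 Δt=3 [BAD: non-unit step]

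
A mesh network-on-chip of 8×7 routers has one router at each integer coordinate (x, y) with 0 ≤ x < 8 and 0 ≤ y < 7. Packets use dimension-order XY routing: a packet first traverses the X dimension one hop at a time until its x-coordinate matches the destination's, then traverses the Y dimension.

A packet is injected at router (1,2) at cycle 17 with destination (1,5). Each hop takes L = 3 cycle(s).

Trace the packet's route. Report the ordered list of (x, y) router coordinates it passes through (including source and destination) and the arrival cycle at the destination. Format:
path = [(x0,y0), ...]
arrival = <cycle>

path = [(1,2), (1,3), (1,4), (1,5)]
arrival = 26

t=17: at (1,2)
t=20: at (1,3) after N
t=23: at (1,4) after N
t=26: at (1,5) after N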